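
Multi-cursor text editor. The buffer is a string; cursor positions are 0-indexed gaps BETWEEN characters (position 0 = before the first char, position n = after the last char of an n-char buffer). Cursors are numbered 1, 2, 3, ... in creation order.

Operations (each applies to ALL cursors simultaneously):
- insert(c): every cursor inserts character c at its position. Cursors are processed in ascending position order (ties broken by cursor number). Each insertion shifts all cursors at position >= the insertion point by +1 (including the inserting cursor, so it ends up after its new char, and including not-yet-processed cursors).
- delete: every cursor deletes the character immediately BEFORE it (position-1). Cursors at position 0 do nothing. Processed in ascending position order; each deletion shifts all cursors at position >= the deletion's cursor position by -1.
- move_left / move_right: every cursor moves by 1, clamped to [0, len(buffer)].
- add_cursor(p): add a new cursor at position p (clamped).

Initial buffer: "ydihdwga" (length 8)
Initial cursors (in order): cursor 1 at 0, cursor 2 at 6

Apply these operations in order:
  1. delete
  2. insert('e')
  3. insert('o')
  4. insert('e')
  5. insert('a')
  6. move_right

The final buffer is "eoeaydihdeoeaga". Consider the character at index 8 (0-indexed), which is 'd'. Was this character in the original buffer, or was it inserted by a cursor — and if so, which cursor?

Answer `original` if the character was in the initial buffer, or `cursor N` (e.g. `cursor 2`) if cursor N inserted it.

Answer: original

Derivation:
After op 1 (delete): buffer="ydihdga" (len 7), cursors c1@0 c2@5, authorship .......
After op 2 (insert('e')): buffer="eydihdega" (len 9), cursors c1@1 c2@7, authorship 1.....2..
After op 3 (insert('o')): buffer="eoydihdeoga" (len 11), cursors c1@2 c2@9, authorship 11.....22..
After op 4 (insert('e')): buffer="eoeydihdeoega" (len 13), cursors c1@3 c2@11, authorship 111.....222..
After op 5 (insert('a')): buffer="eoeaydihdeoeaga" (len 15), cursors c1@4 c2@13, authorship 1111.....2222..
After op 6 (move_right): buffer="eoeaydihdeoeaga" (len 15), cursors c1@5 c2@14, authorship 1111.....2222..
Authorship (.=original, N=cursor N): 1 1 1 1 . . . . . 2 2 2 2 . .
Index 8: author = original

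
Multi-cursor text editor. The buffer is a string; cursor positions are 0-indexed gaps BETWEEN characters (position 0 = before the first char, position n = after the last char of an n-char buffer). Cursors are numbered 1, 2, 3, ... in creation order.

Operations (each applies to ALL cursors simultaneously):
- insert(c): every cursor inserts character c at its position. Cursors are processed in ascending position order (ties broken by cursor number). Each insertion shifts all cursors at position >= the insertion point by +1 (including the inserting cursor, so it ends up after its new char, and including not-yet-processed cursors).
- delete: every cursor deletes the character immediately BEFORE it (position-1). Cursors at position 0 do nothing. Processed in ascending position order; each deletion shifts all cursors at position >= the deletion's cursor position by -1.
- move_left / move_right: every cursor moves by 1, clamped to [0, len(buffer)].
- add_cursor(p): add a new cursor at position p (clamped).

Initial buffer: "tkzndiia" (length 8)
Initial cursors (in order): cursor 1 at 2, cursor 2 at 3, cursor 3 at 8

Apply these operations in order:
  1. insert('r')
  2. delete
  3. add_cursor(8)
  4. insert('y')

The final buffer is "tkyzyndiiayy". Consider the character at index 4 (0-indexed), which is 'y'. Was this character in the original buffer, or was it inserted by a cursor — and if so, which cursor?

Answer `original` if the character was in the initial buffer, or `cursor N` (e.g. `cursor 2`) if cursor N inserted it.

Answer: cursor 2

Derivation:
After op 1 (insert('r')): buffer="tkrzrndiiar" (len 11), cursors c1@3 c2@5 c3@11, authorship ..1.2.....3
After op 2 (delete): buffer="tkzndiia" (len 8), cursors c1@2 c2@3 c3@8, authorship ........
After op 3 (add_cursor(8)): buffer="tkzndiia" (len 8), cursors c1@2 c2@3 c3@8 c4@8, authorship ........
After op 4 (insert('y')): buffer="tkyzyndiiayy" (len 12), cursors c1@3 c2@5 c3@12 c4@12, authorship ..1.2.....34
Authorship (.=original, N=cursor N): . . 1 . 2 . . . . . 3 4
Index 4: author = 2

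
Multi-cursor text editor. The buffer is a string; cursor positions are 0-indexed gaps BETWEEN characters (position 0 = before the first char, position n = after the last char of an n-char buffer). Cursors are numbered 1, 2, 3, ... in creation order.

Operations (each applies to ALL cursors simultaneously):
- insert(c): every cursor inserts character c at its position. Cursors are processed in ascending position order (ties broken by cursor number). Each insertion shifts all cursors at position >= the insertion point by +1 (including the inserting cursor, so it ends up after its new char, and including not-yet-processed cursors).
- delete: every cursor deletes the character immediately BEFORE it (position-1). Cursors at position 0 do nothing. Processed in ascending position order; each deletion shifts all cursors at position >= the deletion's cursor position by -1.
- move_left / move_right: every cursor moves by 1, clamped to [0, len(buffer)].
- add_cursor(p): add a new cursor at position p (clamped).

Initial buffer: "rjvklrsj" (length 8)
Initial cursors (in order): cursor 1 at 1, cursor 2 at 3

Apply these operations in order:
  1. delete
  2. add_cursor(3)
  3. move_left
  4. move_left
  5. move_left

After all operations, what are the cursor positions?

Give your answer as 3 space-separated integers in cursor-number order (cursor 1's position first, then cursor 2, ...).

Answer: 0 0 0

Derivation:
After op 1 (delete): buffer="jklrsj" (len 6), cursors c1@0 c2@1, authorship ......
After op 2 (add_cursor(3)): buffer="jklrsj" (len 6), cursors c1@0 c2@1 c3@3, authorship ......
After op 3 (move_left): buffer="jklrsj" (len 6), cursors c1@0 c2@0 c3@2, authorship ......
After op 4 (move_left): buffer="jklrsj" (len 6), cursors c1@0 c2@0 c3@1, authorship ......
After op 5 (move_left): buffer="jklrsj" (len 6), cursors c1@0 c2@0 c3@0, authorship ......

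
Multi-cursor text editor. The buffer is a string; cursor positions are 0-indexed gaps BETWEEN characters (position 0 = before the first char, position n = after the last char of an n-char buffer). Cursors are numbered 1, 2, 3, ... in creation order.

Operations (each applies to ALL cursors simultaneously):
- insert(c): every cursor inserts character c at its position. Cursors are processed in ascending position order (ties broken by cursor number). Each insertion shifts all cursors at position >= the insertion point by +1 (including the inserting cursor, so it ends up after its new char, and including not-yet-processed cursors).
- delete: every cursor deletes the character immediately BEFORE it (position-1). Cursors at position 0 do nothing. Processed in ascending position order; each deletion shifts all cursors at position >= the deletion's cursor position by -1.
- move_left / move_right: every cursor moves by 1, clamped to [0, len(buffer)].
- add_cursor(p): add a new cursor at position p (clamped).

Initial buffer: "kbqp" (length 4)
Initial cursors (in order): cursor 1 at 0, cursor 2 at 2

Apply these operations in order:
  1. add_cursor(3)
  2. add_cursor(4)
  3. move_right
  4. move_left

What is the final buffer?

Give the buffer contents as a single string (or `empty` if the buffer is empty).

Answer: kbqp

Derivation:
After op 1 (add_cursor(3)): buffer="kbqp" (len 4), cursors c1@0 c2@2 c3@3, authorship ....
After op 2 (add_cursor(4)): buffer="kbqp" (len 4), cursors c1@0 c2@2 c3@3 c4@4, authorship ....
After op 3 (move_right): buffer="kbqp" (len 4), cursors c1@1 c2@3 c3@4 c4@4, authorship ....
After op 4 (move_left): buffer="kbqp" (len 4), cursors c1@0 c2@2 c3@3 c4@3, authorship ....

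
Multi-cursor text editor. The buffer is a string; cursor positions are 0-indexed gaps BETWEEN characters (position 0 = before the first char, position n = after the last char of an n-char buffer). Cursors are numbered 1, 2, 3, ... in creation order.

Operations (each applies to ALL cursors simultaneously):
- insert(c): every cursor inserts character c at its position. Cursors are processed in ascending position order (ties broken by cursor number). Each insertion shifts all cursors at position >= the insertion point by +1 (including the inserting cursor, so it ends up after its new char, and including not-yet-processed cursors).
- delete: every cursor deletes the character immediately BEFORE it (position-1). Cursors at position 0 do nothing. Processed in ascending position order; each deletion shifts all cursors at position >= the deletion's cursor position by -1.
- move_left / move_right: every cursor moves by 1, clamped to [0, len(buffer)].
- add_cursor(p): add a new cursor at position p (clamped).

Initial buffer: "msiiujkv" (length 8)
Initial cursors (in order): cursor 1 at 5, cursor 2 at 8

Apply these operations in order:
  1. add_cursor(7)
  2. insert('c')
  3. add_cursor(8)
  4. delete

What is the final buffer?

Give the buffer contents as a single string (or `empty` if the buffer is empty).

After op 1 (add_cursor(7)): buffer="msiiujkv" (len 8), cursors c1@5 c3@7 c2@8, authorship ........
After op 2 (insert('c')): buffer="msiiucjkcvc" (len 11), cursors c1@6 c3@9 c2@11, authorship .....1..3.2
After op 3 (add_cursor(8)): buffer="msiiucjkcvc" (len 11), cursors c1@6 c4@8 c3@9 c2@11, authorship .....1..3.2
After op 4 (delete): buffer="msiiujv" (len 7), cursors c1@5 c3@6 c4@6 c2@7, authorship .......

Answer: msiiujv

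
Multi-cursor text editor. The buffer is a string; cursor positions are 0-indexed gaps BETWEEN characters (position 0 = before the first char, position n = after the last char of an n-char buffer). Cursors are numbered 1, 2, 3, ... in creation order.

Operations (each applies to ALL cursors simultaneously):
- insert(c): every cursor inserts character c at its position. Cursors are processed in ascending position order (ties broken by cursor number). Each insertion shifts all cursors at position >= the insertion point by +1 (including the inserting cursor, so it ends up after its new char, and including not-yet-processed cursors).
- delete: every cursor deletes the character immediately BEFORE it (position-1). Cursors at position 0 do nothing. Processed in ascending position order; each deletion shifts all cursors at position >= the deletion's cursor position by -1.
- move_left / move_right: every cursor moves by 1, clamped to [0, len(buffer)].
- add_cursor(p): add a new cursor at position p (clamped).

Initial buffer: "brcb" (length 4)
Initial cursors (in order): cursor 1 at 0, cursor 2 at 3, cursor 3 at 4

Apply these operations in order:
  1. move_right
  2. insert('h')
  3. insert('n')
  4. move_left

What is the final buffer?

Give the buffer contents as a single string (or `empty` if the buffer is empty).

Answer: bhnrcbhhnn

Derivation:
After op 1 (move_right): buffer="brcb" (len 4), cursors c1@1 c2@4 c3@4, authorship ....
After op 2 (insert('h')): buffer="bhrcbhh" (len 7), cursors c1@2 c2@7 c3@7, authorship .1...23
After op 3 (insert('n')): buffer="bhnrcbhhnn" (len 10), cursors c1@3 c2@10 c3@10, authorship .11...2323
After op 4 (move_left): buffer="bhnrcbhhnn" (len 10), cursors c1@2 c2@9 c3@9, authorship .11...2323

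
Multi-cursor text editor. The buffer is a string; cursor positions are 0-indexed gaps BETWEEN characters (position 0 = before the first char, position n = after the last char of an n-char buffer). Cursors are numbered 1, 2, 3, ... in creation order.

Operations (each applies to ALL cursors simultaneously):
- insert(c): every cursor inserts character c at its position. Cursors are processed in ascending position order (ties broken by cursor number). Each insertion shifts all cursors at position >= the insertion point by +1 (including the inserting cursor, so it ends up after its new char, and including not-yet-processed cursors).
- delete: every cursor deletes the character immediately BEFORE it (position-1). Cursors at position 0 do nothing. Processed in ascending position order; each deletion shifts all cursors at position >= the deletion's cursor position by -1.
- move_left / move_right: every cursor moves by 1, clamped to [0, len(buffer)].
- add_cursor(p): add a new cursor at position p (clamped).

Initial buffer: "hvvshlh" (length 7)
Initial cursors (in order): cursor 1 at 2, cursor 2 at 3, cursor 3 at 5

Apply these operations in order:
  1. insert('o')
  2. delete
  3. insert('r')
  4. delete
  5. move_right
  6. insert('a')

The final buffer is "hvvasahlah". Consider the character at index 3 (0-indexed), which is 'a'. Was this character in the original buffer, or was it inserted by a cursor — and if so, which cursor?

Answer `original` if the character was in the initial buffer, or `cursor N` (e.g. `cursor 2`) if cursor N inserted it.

Answer: cursor 1

Derivation:
After op 1 (insert('o')): buffer="hvovosholh" (len 10), cursors c1@3 c2@5 c3@8, authorship ..1.2..3..
After op 2 (delete): buffer="hvvshlh" (len 7), cursors c1@2 c2@3 c3@5, authorship .......
After op 3 (insert('r')): buffer="hvrvrshrlh" (len 10), cursors c1@3 c2@5 c3@8, authorship ..1.2..3..
After op 4 (delete): buffer="hvvshlh" (len 7), cursors c1@2 c2@3 c3@5, authorship .......
After op 5 (move_right): buffer="hvvshlh" (len 7), cursors c1@3 c2@4 c3@6, authorship .......
After op 6 (insert('a')): buffer="hvvasahlah" (len 10), cursors c1@4 c2@6 c3@9, authorship ...1.2..3.
Authorship (.=original, N=cursor N): . . . 1 . 2 . . 3 .
Index 3: author = 1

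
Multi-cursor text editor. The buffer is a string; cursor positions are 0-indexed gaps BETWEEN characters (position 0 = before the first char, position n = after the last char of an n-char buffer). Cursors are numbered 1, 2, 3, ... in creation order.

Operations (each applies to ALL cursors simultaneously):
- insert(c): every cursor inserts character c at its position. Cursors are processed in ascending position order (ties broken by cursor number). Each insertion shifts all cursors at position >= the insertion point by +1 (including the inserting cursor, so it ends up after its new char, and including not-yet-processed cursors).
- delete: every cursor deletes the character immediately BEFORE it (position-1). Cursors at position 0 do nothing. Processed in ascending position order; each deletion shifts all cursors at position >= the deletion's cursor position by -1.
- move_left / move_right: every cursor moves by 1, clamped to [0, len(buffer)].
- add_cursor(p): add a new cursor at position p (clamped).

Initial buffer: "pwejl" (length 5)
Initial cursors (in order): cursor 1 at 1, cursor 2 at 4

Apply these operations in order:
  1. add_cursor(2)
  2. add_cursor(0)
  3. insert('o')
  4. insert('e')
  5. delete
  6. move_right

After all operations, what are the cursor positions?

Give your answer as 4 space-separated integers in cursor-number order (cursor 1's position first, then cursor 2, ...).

After op 1 (add_cursor(2)): buffer="pwejl" (len 5), cursors c1@1 c3@2 c2@4, authorship .....
After op 2 (add_cursor(0)): buffer="pwejl" (len 5), cursors c4@0 c1@1 c3@2 c2@4, authorship .....
After op 3 (insert('o')): buffer="opowoejol" (len 9), cursors c4@1 c1@3 c3@5 c2@8, authorship 4.1.3..2.
After op 4 (insert('e')): buffer="oepoewoeejoel" (len 13), cursors c4@2 c1@5 c3@8 c2@12, authorship 44.11.33..22.
After op 5 (delete): buffer="opowoejol" (len 9), cursors c4@1 c1@3 c3@5 c2@8, authorship 4.1.3..2.
After op 6 (move_right): buffer="opowoejol" (len 9), cursors c4@2 c1@4 c3@6 c2@9, authorship 4.1.3..2.

Answer: 4 9 6 2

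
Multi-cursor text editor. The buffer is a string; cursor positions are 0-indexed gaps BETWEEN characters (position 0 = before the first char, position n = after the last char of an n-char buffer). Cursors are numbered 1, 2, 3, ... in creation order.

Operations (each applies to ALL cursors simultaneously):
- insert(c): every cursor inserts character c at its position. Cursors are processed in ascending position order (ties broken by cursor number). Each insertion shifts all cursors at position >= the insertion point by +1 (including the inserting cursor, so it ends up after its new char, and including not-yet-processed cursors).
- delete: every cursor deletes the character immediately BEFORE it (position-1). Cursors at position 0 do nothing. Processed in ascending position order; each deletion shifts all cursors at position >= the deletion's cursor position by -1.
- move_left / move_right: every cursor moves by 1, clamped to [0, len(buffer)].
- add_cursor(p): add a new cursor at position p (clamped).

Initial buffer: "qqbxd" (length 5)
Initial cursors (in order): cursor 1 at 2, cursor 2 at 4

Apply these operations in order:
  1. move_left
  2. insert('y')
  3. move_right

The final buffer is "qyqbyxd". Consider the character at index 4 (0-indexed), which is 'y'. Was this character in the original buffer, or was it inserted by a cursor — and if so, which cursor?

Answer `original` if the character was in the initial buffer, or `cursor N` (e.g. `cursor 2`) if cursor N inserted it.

After op 1 (move_left): buffer="qqbxd" (len 5), cursors c1@1 c2@3, authorship .....
After op 2 (insert('y')): buffer="qyqbyxd" (len 7), cursors c1@2 c2@5, authorship .1..2..
After op 3 (move_right): buffer="qyqbyxd" (len 7), cursors c1@3 c2@6, authorship .1..2..
Authorship (.=original, N=cursor N): . 1 . . 2 . .
Index 4: author = 2

Answer: cursor 2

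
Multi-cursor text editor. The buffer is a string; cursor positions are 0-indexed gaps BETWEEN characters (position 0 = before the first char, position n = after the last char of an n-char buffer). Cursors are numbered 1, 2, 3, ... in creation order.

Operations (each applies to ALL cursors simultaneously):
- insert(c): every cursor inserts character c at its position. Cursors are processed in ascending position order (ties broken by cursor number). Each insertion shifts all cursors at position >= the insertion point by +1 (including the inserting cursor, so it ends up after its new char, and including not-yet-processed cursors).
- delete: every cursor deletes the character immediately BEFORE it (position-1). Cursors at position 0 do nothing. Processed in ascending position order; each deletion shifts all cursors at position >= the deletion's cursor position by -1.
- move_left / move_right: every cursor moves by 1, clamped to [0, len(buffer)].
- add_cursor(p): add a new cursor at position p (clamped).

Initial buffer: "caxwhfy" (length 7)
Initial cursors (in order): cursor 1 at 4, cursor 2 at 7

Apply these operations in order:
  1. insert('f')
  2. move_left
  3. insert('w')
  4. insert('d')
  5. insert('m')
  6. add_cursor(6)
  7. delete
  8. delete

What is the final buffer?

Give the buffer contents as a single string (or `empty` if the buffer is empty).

After op 1 (insert('f')): buffer="caxwfhfyf" (len 9), cursors c1@5 c2@9, authorship ....1...2
After op 2 (move_left): buffer="caxwfhfyf" (len 9), cursors c1@4 c2@8, authorship ....1...2
After op 3 (insert('w')): buffer="caxwwfhfywf" (len 11), cursors c1@5 c2@10, authorship ....11...22
After op 4 (insert('d')): buffer="caxwwdfhfywdf" (len 13), cursors c1@6 c2@12, authorship ....111...222
After op 5 (insert('m')): buffer="caxwwdmfhfywdmf" (len 15), cursors c1@7 c2@14, authorship ....1111...2222
After op 6 (add_cursor(6)): buffer="caxwwdmfhfywdmf" (len 15), cursors c3@6 c1@7 c2@14, authorship ....1111...2222
After op 7 (delete): buffer="caxwwfhfywdf" (len 12), cursors c1@5 c3@5 c2@11, authorship ....11...222
After op 8 (delete): buffer="caxfhfywf" (len 9), cursors c1@3 c3@3 c2@8, authorship ...1...22

Answer: caxfhfywf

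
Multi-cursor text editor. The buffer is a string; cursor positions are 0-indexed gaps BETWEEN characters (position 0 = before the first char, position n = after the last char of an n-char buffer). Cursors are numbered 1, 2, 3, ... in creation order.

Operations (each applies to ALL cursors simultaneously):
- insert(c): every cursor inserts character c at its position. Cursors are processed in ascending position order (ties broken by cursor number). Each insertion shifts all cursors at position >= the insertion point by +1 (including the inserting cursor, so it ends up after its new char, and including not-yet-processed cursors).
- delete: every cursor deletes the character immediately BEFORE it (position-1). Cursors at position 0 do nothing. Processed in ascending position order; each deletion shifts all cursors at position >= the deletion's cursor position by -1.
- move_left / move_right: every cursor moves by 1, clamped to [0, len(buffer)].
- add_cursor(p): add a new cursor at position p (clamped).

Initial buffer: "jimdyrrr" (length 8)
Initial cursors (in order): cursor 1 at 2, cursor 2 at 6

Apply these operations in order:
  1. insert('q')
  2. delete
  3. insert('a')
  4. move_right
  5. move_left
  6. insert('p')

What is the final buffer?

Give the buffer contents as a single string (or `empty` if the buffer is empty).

Answer: jiapmdyraprr

Derivation:
After op 1 (insert('q')): buffer="jiqmdyrqrr" (len 10), cursors c1@3 c2@8, authorship ..1....2..
After op 2 (delete): buffer="jimdyrrr" (len 8), cursors c1@2 c2@6, authorship ........
After op 3 (insert('a')): buffer="jiamdyrarr" (len 10), cursors c1@3 c2@8, authorship ..1....2..
After op 4 (move_right): buffer="jiamdyrarr" (len 10), cursors c1@4 c2@9, authorship ..1....2..
After op 5 (move_left): buffer="jiamdyrarr" (len 10), cursors c1@3 c2@8, authorship ..1....2..
After op 6 (insert('p')): buffer="jiapmdyraprr" (len 12), cursors c1@4 c2@10, authorship ..11....22..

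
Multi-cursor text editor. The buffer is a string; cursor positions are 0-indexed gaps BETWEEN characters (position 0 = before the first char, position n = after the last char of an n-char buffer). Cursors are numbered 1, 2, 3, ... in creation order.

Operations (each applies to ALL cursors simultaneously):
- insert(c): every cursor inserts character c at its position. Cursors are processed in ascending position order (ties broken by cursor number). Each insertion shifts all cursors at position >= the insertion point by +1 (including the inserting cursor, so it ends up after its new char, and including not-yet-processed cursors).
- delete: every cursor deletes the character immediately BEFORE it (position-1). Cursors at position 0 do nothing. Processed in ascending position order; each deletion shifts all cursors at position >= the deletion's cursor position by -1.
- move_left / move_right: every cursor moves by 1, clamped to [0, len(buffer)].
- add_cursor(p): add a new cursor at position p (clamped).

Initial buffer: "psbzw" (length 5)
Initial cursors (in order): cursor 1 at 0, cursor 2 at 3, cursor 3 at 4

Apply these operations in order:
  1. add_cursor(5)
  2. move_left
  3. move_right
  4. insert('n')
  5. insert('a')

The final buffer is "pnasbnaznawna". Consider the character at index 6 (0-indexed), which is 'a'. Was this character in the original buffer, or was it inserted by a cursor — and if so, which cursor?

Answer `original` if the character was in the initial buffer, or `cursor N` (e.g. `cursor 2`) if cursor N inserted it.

After op 1 (add_cursor(5)): buffer="psbzw" (len 5), cursors c1@0 c2@3 c3@4 c4@5, authorship .....
After op 2 (move_left): buffer="psbzw" (len 5), cursors c1@0 c2@2 c3@3 c4@4, authorship .....
After op 3 (move_right): buffer="psbzw" (len 5), cursors c1@1 c2@3 c3@4 c4@5, authorship .....
After op 4 (insert('n')): buffer="pnsbnznwn" (len 9), cursors c1@2 c2@5 c3@7 c4@9, authorship .1..2.3.4
After op 5 (insert('a')): buffer="pnasbnaznawna" (len 13), cursors c1@3 c2@7 c3@10 c4@13, authorship .11..22.33.44
Authorship (.=original, N=cursor N): . 1 1 . . 2 2 . 3 3 . 4 4
Index 6: author = 2

Answer: cursor 2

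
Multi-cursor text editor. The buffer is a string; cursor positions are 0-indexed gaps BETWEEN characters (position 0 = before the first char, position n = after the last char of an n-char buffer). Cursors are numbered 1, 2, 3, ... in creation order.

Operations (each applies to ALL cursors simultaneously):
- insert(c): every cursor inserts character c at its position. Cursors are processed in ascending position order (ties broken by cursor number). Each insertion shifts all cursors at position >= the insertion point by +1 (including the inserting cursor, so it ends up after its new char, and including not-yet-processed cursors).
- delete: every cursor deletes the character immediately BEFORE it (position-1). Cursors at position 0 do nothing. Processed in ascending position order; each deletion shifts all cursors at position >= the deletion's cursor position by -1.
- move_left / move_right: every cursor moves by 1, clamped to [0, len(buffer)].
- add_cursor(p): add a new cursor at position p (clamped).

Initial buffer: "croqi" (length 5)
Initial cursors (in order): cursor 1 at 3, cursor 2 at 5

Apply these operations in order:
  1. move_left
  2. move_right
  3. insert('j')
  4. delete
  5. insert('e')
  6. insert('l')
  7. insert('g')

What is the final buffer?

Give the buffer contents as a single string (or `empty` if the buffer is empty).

Answer: croelgqielg

Derivation:
After op 1 (move_left): buffer="croqi" (len 5), cursors c1@2 c2@4, authorship .....
After op 2 (move_right): buffer="croqi" (len 5), cursors c1@3 c2@5, authorship .....
After op 3 (insert('j')): buffer="crojqij" (len 7), cursors c1@4 c2@7, authorship ...1..2
After op 4 (delete): buffer="croqi" (len 5), cursors c1@3 c2@5, authorship .....
After op 5 (insert('e')): buffer="croeqie" (len 7), cursors c1@4 c2@7, authorship ...1..2
After op 6 (insert('l')): buffer="croelqiel" (len 9), cursors c1@5 c2@9, authorship ...11..22
After op 7 (insert('g')): buffer="croelgqielg" (len 11), cursors c1@6 c2@11, authorship ...111..222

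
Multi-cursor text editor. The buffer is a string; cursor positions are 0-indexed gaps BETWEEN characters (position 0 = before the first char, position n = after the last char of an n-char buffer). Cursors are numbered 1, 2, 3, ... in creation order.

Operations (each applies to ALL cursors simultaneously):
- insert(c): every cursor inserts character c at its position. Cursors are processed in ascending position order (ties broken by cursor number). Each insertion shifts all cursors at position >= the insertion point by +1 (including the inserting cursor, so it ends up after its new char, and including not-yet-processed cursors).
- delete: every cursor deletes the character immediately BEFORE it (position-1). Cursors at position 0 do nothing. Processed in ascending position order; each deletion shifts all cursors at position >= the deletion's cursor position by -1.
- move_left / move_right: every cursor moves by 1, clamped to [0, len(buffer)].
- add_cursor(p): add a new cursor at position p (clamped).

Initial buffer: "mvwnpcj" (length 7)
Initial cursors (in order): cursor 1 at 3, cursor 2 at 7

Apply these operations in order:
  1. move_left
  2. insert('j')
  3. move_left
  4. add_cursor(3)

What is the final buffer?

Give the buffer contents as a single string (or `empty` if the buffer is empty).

Answer: mvjwnpcjj

Derivation:
After op 1 (move_left): buffer="mvwnpcj" (len 7), cursors c1@2 c2@6, authorship .......
After op 2 (insert('j')): buffer="mvjwnpcjj" (len 9), cursors c1@3 c2@8, authorship ..1....2.
After op 3 (move_left): buffer="mvjwnpcjj" (len 9), cursors c1@2 c2@7, authorship ..1....2.
After op 4 (add_cursor(3)): buffer="mvjwnpcjj" (len 9), cursors c1@2 c3@3 c2@7, authorship ..1....2.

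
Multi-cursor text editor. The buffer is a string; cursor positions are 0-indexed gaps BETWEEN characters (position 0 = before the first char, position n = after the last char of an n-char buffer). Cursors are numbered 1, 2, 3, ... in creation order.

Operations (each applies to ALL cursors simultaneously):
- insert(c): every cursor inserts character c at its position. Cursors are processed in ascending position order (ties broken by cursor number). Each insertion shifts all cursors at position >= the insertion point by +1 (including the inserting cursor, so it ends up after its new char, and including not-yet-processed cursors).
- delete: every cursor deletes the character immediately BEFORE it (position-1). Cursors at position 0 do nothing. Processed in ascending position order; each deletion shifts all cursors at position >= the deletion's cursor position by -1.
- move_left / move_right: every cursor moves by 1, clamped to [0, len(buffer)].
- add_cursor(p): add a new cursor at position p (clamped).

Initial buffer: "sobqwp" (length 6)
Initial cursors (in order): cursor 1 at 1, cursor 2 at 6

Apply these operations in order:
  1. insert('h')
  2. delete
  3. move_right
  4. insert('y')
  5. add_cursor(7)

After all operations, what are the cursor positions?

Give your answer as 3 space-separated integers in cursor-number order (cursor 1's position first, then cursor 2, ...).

After op 1 (insert('h')): buffer="shobqwph" (len 8), cursors c1@2 c2@8, authorship .1.....2
After op 2 (delete): buffer="sobqwp" (len 6), cursors c1@1 c2@6, authorship ......
After op 3 (move_right): buffer="sobqwp" (len 6), cursors c1@2 c2@6, authorship ......
After op 4 (insert('y')): buffer="soybqwpy" (len 8), cursors c1@3 c2@8, authorship ..1....2
After op 5 (add_cursor(7)): buffer="soybqwpy" (len 8), cursors c1@3 c3@7 c2@8, authorship ..1....2

Answer: 3 8 7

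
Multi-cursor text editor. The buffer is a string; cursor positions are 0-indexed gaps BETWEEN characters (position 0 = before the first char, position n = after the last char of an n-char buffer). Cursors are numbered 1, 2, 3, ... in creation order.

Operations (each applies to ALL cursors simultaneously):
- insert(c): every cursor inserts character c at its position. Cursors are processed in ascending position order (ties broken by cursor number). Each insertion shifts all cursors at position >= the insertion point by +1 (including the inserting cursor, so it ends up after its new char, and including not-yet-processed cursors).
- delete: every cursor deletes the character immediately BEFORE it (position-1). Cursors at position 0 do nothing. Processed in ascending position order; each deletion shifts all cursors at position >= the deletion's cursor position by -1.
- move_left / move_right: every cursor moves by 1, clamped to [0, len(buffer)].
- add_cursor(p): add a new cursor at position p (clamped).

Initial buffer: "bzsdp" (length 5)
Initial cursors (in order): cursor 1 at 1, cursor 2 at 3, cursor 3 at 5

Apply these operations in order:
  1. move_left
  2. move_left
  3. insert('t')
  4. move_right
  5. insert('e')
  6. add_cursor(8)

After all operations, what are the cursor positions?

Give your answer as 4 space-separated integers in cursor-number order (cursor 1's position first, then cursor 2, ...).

Answer: 3 6 10 8

Derivation:
After op 1 (move_left): buffer="bzsdp" (len 5), cursors c1@0 c2@2 c3@4, authorship .....
After op 2 (move_left): buffer="bzsdp" (len 5), cursors c1@0 c2@1 c3@3, authorship .....
After op 3 (insert('t')): buffer="tbtzstdp" (len 8), cursors c1@1 c2@3 c3@6, authorship 1.2..3..
After op 4 (move_right): buffer="tbtzstdp" (len 8), cursors c1@2 c2@4 c3@7, authorship 1.2..3..
After op 5 (insert('e')): buffer="tbetzestdep" (len 11), cursors c1@3 c2@6 c3@10, authorship 1.12.2.3.3.
After op 6 (add_cursor(8)): buffer="tbetzestdep" (len 11), cursors c1@3 c2@6 c4@8 c3@10, authorship 1.12.2.3.3.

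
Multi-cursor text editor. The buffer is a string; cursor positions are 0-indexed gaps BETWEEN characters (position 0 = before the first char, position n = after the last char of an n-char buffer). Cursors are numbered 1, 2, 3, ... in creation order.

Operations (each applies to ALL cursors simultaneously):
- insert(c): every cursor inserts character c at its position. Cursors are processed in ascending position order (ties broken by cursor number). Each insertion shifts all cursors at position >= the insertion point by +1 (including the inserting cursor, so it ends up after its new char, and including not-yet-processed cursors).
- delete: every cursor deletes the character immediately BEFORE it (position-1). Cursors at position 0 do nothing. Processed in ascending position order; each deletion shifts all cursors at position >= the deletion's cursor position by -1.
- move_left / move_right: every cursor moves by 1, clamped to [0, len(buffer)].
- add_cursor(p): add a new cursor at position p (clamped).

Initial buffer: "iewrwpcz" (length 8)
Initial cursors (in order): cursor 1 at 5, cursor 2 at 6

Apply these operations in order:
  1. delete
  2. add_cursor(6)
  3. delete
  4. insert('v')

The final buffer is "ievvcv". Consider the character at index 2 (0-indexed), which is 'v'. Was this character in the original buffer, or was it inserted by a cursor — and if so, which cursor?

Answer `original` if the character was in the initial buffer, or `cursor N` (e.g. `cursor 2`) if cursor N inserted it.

Answer: cursor 1

Derivation:
After op 1 (delete): buffer="iewrcz" (len 6), cursors c1@4 c2@4, authorship ......
After op 2 (add_cursor(6)): buffer="iewrcz" (len 6), cursors c1@4 c2@4 c3@6, authorship ......
After op 3 (delete): buffer="iec" (len 3), cursors c1@2 c2@2 c3@3, authorship ...
After op 4 (insert('v')): buffer="ievvcv" (len 6), cursors c1@4 c2@4 c3@6, authorship ..12.3
Authorship (.=original, N=cursor N): . . 1 2 . 3
Index 2: author = 1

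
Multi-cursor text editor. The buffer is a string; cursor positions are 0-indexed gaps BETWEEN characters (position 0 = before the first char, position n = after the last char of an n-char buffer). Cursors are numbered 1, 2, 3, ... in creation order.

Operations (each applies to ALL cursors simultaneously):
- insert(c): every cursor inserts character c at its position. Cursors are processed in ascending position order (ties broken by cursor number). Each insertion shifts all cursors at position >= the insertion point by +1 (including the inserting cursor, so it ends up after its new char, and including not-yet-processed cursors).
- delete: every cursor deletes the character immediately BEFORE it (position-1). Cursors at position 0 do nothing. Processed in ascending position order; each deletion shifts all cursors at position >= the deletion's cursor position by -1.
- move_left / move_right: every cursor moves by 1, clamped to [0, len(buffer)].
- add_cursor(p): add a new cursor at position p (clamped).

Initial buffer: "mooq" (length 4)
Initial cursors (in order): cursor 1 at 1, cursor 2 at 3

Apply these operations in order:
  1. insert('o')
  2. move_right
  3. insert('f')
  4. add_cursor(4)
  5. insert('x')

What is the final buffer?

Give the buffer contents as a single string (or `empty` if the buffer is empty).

After op 1 (insert('o')): buffer="mooooq" (len 6), cursors c1@2 c2@5, authorship .1..2.
After op 2 (move_right): buffer="mooooq" (len 6), cursors c1@3 c2@6, authorship .1..2.
After op 3 (insert('f')): buffer="moofooqf" (len 8), cursors c1@4 c2@8, authorship .1.1.2.2
After op 4 (add_cursor(4)): buffer="moofooqf" (len 8), cursors c1@4 c3@4 c2@8, authorship .1.1.2.2
After op 5 (insert('x')): buffer="moofxxooqfx" (len 11), cursors c1@6 c3@6 c2@11, authorship .1.113.2.22

Answer: moofxxooqfx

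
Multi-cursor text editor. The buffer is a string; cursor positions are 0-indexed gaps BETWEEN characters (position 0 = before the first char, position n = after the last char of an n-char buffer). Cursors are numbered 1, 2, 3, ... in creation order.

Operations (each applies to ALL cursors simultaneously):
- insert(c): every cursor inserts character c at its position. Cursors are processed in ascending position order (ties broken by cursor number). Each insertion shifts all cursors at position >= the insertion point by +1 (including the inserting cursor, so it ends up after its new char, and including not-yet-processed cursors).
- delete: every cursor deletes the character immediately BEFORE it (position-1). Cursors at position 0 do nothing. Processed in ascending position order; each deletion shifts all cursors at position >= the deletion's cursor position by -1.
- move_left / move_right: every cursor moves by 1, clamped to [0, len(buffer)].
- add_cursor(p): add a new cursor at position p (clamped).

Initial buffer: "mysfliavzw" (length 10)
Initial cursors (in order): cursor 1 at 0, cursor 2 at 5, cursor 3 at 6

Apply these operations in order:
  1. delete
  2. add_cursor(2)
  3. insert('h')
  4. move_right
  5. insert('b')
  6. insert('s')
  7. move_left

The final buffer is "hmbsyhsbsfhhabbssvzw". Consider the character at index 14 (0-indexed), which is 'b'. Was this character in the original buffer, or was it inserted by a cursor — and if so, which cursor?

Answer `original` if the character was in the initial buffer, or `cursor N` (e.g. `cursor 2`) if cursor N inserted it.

Answer: cursor 3

Derivation:
After op 1 (delete): buffer="mysfavzw" (len 8), cursors c1@0 c2@4 c3@4, authorship ........
After op 2 (add_cursor(2)): buffer="mysfavzw" (len 8), cursors c1@0 c4@2 c2@4 c3@4, authorship ........
After op 3 (insert('h')): buffer="hmyhsfhhavzw" (len 12), cursors c1@1 c4@4 c2@8 c3@8, authorship 1..4..23....
After op 4 (move_right): buffer="hmyhsfhhavzw" (len 12), cursors c1@2 c4@5 c2@9 c3@9, authorship 1..4..23....
After op 5 (insert('b')): buffer="hmbyhsbfhhabbvzw" (len 16), cursors c1@3 c4@7 c2@13 c3@13, authorship 1.1.4.4.23.23...
After op 6 (insert('s')): buffer="hmbsyhsbsfhhabbssvzw" (len 20), cursors c1@4 c4@9 c2@17 c3@17, authorship 1.11.4.44.23.2323...
After op 7 (move_left): buffer="hmbsyhsbsfhhabbssvzw" (len 20), cursors c1@3 c4@8 c2@16 c3@16, authorship 1.11.4.44.23.2323...
Authorship (.=original, N=cursor N): 1 . 1 1 . 4 . 4 4 . 2 3 . 2 3 2 3 . . .
Index 14: author = 3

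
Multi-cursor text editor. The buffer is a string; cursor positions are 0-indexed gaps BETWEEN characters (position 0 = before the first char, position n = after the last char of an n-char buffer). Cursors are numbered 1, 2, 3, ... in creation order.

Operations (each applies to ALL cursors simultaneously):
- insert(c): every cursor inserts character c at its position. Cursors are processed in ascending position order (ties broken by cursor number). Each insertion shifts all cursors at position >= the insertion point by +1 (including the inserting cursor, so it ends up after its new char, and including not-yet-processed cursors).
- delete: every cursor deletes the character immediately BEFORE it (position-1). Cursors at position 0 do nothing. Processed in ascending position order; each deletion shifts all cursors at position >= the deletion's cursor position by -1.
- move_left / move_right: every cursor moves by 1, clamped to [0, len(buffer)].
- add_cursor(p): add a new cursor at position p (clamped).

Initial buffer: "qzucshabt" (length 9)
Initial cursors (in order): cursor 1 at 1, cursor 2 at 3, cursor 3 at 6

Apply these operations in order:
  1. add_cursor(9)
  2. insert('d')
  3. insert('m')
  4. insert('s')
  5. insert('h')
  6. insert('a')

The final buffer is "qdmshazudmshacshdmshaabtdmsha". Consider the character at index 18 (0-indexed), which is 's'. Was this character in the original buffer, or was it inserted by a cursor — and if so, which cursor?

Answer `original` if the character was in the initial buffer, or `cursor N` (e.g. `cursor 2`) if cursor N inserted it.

After op 1 (add_cursor(9)): buffer="qzucshabt" (len 9), cursors c1@1 c2@3 c3@6 c4@9, authorship .........
After op 2 (insert('d')): buffer="qdzudcshdabtd" (len 13), cursors c1@2 c2@5 c3@9 c4@13, authorship .1..2...3...4
After op 3 (insert('m')): buffer="qdmzudmcshdmabtdm" (len 17), cursors c1@3 c2@7 c3@12 c4@17, authorship .11..22...33...44
After op 4 (insert('s')): buffer="qdmszudmscshdmsabtdms" (len 21), cursors c1@4 c2@9 c3@15 c4@21, authorship .111..222...333...444
After op 5 (insert('h')): buffer="qdmshzudmshcshdmshabtdmsh" (len 25), cursors c1@5 c2@11 c3@18 c4@25, authorship .1111..2222...3333...4444
After op 6 (insert('a')): buffer="qdmshazudmshacshdmshaabtdmsha" (len 29), cursors c1@6 c2@13 c3@21 c4@29, authorship .11111..22222...33333...44444
Authorship (.=original, N=cursor N): . 1 1 1 1 1 . . 2 2 2 2 2 . . . 3 3 3 3 3 . . . 4 4 4 4 4
Index 18: author = 3

Answer: cursor 3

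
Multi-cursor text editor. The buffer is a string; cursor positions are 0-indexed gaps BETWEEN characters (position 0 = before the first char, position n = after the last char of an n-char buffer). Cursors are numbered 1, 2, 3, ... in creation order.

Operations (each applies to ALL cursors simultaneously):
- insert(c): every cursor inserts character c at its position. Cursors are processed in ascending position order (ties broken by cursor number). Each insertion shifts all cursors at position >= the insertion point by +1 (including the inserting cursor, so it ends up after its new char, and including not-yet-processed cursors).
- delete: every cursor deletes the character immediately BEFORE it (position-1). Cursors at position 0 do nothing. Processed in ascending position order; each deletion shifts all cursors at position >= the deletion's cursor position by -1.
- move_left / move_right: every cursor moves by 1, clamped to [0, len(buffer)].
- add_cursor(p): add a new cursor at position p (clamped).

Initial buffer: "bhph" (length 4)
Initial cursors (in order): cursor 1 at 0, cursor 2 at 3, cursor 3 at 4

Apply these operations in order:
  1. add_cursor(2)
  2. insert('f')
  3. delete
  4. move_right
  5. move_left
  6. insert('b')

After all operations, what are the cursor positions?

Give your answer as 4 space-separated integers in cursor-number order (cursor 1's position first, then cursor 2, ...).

After op 1 (add_cursor(2)): buffer="bhph" (len 4), cursors c1@0 c4@2 c2@3 c3@4, authorship ....
After op 2 (insert('f')): buffer="fbhfpfhf" (len 8), cursors c1@1 c4@4 c2@6 c3@8, authorship 1..4.2.3
After op 3 (delete): buffer="bhph" (len 4), cursors c1@0 c4@2 c2@3 c3@4, authorship ....
After op 4 (move_right): buffer="bhph" (len 4), cursors c1@1 c4@3 c2@4 c3@4, authorship ....
After op 5 (move_left): buffer="bhph" (len 4), cursors c1@0 c4@2 c2@3 c3@3, authorship ....
After op 6 (insert('b')): buffer="bbhbpbbh" (len 8), cursors c1@1 c4@4 c2@7 c3@7, authorship 1..4.23.

Answer: 1 7 7 4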